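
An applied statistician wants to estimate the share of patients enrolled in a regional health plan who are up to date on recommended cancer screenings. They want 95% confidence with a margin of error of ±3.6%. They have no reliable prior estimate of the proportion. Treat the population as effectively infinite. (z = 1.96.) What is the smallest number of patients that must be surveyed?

742

With no prior estimate, use p = 0.5, giving p(1−p) = 0.25.
n = z²·p(1−p)/E² = 1.96² × 0.2500 / 0.036² = 3.8416 × 0.2500 / 0.001296 ≈ 741.05.
Rounding up gives n = 742.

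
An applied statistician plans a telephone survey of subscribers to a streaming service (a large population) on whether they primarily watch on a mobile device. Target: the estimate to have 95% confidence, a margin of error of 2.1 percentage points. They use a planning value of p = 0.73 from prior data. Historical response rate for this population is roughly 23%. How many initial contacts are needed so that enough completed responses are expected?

7466

For 95% confidence, z = 1.96.
Completed interviews needed: n₀ = 1.96² × 0.1971 / 0.021² ≈ 1716.96 → 1717.
At a 23% response rate, contacts needed = 1717 / 0.23 ≈ 7465.22 → 7466.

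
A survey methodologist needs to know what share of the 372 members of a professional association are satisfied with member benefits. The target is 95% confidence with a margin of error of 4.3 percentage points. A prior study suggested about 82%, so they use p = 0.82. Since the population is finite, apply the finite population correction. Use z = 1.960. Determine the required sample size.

Unadjusted: n₀ = 1.960² × 0.82 × 0.18 / 0.043² ≈ 306.66, so n₀ = 307.
Finite population correction with N = 372: n = n₀ / (1 + (n₀−1)/N) = 307 / (1 + 306/372) = 307 / 1.8226 ≈ 168.44.
Rounding up, n = 169.

169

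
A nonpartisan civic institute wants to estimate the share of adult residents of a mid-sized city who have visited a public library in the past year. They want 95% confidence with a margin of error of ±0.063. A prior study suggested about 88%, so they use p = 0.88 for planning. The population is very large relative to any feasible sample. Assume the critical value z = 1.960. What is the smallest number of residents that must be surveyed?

With p = 0.88, p(1−p) = 0.1056.
n = z²·p(1−p)/E² = 1.960² × 0.1056 / 0.063² = 3.8416 × 0.1056 / 0.003969 ≈ 102.21.
Rounding up gives n = 103.

103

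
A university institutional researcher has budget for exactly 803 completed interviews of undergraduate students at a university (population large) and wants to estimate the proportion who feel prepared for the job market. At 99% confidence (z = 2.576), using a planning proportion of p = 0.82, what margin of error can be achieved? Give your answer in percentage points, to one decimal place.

SE(p̂) = √[p(1−p)/n] = √[0.1476/803] = 0.01356.
E = z × SE = 2.576 × 0.01356 = 0.03492, or 3.5 percentage points.

3.5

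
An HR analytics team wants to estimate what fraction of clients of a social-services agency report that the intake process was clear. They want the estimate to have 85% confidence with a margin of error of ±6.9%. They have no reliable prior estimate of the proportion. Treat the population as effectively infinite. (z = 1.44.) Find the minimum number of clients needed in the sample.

With no prior estimate, use p = 0.5, giving p(1−p) = 0.25.
n = z²·p(1−p)/E² = 1.44² × 0.2500 / 0.069² = 2.0736 × 0.2500 / 0.004761 ≈ 108.88.
Rounding up gives n = 109.

109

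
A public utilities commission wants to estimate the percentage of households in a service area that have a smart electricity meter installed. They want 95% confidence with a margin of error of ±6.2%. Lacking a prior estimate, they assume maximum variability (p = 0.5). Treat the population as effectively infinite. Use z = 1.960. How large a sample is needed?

With p = 0.5, p(1−p) = 0.25.
n = z²·p(1−p)/E² = 1.960² × 0.2500 / 0.062² = 3.8416 × 0.2500 / 0.003844 ≈ 249.84.
Rounding up gives n = 250.

250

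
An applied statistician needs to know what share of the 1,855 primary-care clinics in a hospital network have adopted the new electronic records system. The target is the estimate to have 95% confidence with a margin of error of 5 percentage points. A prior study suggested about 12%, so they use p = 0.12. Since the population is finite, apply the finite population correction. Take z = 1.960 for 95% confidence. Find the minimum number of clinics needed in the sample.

150

Unadjusted: n₀ = 1.960² × 0.12 × 0.88 / 0.050² ≈ 162.27, so n₀ = 163.
Finite population correction with N = 1,855: n = n₀ / (1 + (n₀−1)/N) = 163 / (1 + 162/1855) = 163 / 1.0873 ≈ 149.91.
Rounding up, n = 150.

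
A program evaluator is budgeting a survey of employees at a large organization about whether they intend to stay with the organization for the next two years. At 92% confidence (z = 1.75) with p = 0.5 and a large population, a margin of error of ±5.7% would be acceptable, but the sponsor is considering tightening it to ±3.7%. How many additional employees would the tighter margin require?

At ±5.7%: n = 1.75² × 0.2500 / 0.057² ≈ 235.65 → 236.
At ±3.7%: n = 1.75² × 0.2500 / 0.037² ≈ 559.26 → 560.
Additional respondents: 560 − 236 = 324.

324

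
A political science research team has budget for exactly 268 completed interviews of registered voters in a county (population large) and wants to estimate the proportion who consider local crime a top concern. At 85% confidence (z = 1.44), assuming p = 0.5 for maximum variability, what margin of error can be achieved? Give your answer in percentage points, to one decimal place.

4.4

SE(p̂) = √[p(1−p)/n] = √[0.2500/268] = 0.03054.
E = z × SE = 1.44 × 0.03054 = 0.04398, or 4.4 percentage points.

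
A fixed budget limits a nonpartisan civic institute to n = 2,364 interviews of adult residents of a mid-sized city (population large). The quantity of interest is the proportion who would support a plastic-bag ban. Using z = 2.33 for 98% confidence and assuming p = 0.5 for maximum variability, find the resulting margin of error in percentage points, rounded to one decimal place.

SE(p̂) = √[p(1−p)/n] = √[0.2500/2364] = 0.01028.
E = z × SE = 2.33 × 0.01028 = 0.02396, or 2.4 percentage points.

2.4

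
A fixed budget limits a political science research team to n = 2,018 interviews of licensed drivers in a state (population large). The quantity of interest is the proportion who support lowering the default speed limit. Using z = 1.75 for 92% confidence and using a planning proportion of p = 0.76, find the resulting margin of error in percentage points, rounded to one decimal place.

SE(p̂) = √[p(1−p)/n] = √[0.1824/2018] = 0.00951.
E = z × SE = 1.75 × 0.00951 = 0.01664, or 1.7 percentage points.

1.7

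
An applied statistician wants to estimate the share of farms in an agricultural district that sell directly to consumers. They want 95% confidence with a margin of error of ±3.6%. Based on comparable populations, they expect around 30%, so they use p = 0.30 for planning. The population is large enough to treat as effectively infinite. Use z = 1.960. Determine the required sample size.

623

With p = 0.30, p(1−p) = 0.2100.
n = z²·p(1−p)/E² = 1.960² × 0.2100 / 0.036² = 3.8416 × 0.2100 / 0.001296 ≈ 622.48.
Rounding up gives n = 623.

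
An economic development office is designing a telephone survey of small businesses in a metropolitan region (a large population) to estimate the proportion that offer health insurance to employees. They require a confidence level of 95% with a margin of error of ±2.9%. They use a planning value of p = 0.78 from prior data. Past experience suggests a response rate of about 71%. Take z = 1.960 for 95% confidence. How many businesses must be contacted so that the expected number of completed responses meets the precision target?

1105

Completed interviews needed: n₀ = 1.960² × 0.1716 / 0.029² ≈ 783.85 → 784.
At a 71% response rate, contacts needed = 784 / 0.71 ≈ 1104.23 → 1105.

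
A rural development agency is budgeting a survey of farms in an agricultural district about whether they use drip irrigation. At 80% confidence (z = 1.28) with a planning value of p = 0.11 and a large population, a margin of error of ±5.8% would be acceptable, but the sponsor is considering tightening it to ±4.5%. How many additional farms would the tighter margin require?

32

At ±5.8%: n = 1.28² × 0.0979 / 0.058² ≈ 47.68 → 48.
At ±4.5%: n = 1.28² × 0.0979 / 0.045² ≈ 79.21 → 80.
Additional respondents: 80 − 48 = 32.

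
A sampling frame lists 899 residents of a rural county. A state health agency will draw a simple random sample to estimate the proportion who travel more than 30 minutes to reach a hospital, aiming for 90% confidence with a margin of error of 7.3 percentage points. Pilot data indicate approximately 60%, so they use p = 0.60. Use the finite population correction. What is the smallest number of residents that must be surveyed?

108

For 90% confidence, z = 1.645.
Unadjusted: n₀ = 1.645² × 0.60 × 0.40 / 0.073² ≈ 121.87, so n₀ = 122.
Finite population correction with N = 899: n = n₀ / (1 + (n₀−1)/N) = 122 / (1 + 121/899) = 122 / 1.1346 ≈ 107.53.
Rounding up, n = 108.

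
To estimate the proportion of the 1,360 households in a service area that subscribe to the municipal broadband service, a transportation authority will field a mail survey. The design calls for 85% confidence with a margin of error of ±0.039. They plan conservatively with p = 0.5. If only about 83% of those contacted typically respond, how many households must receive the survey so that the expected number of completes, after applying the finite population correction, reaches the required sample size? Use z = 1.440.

329

Completed interviews needed (unadjusted): n₀ = 1.440² × 0.2500 / 0.039² ≈ 340.83 → 341.
FPC for N = 1,360: n = 341 / (1 + 340/1360) = 341 / 1.2500 ≈ 272.80 → 273.
At an 83% response rate, contacts needed = 273 / 0.83 ≈ 328.92 → 329.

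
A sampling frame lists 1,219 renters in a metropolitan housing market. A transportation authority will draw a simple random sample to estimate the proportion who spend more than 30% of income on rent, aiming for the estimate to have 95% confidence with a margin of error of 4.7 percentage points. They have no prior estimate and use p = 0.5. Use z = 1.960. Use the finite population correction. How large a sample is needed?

321

Unadjusted: n₀ = 1.960² × 0.50 × 0.50 / 0.047² ≈ 434.77, so n₀ = 435.
Finite population correction with N = 1,219: n = n₀ / (1 + (n₀−1)/N) = 435 / (1 + 434/1219) = 435 / 1.3560 ≈ 320.79.
Rounding up, n = 321.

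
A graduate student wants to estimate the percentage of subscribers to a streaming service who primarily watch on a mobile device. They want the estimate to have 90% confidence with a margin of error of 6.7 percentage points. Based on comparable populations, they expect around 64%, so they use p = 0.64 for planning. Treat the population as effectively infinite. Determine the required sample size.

139

For 90% confidence, z = 1.64.
With p = 0.64, p(1−p) = 0.2304.
n = z²·p(1−p)/E² = 1.64² × 0.2304 / 0.067² = 2.6896 × 0.2304 / 0.004489 ≈ 138.04.
Rounding up gives n = 139.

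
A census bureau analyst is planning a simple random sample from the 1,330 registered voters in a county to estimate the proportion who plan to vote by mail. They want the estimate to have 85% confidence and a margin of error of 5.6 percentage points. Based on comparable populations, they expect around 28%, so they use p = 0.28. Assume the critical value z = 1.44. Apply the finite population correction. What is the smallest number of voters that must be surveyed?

Unadjusted: n₀ = 1.44² × 0.28 × 0.72 / 0.056² ≈ 133.30, so n₀ = 134.
Finite population correction with N = 1,330: n = n₀ / (1 + (n₀−1)/N) = 134 / (1 + 133/1330) = 134 / 1.1000 ≈ 121.82.
Rounding up, n = 122.

122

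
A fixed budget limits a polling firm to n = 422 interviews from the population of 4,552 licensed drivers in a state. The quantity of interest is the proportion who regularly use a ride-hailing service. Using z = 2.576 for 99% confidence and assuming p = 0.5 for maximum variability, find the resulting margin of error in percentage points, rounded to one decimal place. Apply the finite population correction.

6.0

Finite-population factor: (N−n)/(N−1) = (4552−422)/(4552−1) = 0.9075.
SE(p̂) = √[p(1−p)/n · (N−n)/(N−1)] = √[0.2500/422 × 0.9075] = 0.02319.
E = z × SE = 2.576 × 0.02319 = 0.05973 ≈ 6.0 percentage points.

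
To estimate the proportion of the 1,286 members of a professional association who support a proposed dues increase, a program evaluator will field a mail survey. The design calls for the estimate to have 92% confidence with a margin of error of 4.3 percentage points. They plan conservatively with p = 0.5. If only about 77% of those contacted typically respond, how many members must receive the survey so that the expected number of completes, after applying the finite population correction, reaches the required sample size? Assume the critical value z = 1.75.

Completed interviews needed (unadjusted): n₀ = 1.75² × 0.2500 / 0.043² ≈ 414.08 → 415.
FPC for N = 1,286: n = 415 / (1 + 414/1286) = 415 / 1.3219 ≈ 313.94 → 314.
At a 77% response rate, contacts needed = 314 / 0.77 ≈ 407.79 → 408.

408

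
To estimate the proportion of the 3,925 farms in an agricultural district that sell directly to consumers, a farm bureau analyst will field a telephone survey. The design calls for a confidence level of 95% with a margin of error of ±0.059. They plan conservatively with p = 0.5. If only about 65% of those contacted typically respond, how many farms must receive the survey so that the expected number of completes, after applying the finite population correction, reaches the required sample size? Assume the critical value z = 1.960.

397

Completed interviews needed (unadjusted): n₀ = 1.960² × 0.2500 / 0.059² ≈ 275.90 → 276.
FPC for N = 3,925: n = 276 / (1 + 275/3925) = 276 / 1.0701 ≈ 257.93 → 258.
At a 65% response rate, contacts needed = 258 / 0.65 ≈ 396.92 → 397.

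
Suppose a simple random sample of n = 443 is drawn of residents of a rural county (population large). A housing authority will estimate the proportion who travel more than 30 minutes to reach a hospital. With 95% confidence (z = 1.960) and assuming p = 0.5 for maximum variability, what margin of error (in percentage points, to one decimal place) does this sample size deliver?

SE(p̂) = √[p(1−p)/n] = √[0.2500/443] = 0.02376.
E = z × SE = 1.960 × 0.02376 = 0.04656, or 4.7 percentage points.

4.7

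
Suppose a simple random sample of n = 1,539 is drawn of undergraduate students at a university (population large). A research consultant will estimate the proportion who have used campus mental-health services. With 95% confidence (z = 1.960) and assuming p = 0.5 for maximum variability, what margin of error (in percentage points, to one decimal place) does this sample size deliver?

SE(p̂) = √[p(1−p)/n] = √[0.2500/1539] = 0.01275.
E = z × SE = 1.960 × 0.01275 = 0.02498, or 2.5 percentage points.

2.5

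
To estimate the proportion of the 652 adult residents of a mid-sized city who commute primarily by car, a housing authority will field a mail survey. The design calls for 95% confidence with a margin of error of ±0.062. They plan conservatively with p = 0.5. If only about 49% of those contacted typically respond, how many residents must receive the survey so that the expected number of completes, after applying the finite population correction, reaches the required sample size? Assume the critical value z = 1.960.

Completed interviews needed (unadjusted): n₀ = 1.960² × 0.2500 / 0.062² ≈ 249.84 → 250.
FPC for N = 652: n = 250 / (1 + 249/652) = 250 / 1.3819 ≈ 180.91 → 181.
At a 49% response rate, contacts needed = 181 / 0.49 ≈ 369.39 → 370.

370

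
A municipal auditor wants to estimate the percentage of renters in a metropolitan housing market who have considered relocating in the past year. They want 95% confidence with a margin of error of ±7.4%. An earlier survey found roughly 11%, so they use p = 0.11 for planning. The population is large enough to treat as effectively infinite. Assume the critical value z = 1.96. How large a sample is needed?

69

With p = 0.11, p(1−p) = 0.0979.
n = z²·p(1−p)/E² = 1.96² × 0.0979 / 0.074² = 3.8416 × 0.0979 / 0.005476 ≈ 68.68.
Rounding up gives n = 69.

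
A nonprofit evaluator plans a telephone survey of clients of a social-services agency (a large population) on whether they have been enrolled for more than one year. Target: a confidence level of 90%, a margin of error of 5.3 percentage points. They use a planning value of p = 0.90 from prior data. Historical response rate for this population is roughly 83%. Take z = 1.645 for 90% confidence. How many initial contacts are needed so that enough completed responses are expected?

Completed interviews needed: n₀ = 1.645² × 0.0900 / 0.053² ≈ 86.70 → 87.
At an 83% response rate, contacts needed = 87 / 0.83 ≈ 104.82 → 105.

105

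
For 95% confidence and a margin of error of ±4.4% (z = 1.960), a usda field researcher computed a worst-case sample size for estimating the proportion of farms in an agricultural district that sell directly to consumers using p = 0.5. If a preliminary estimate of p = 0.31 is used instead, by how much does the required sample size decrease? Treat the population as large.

Conservative (p = 0.5): n = 1.960² × 0.25 / 0.044² ≈ 496.07 → 497.
Using p = 0.31: p(1−p) = 0.2139, so n = 1.960² × 0.2139 / 0.044² ≈ 424.44 → 425.
Reduction: 497 − 425 = 72.

72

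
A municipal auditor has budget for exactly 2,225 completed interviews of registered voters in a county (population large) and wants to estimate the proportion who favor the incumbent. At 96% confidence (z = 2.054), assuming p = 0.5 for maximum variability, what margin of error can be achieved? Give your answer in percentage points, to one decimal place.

SE(p̂) = √[p(1−p)/n] = √[0.2500/2225] = 0.01060.
E = z × SE = 2.054 × 0.01060 = 0.02177, or 2.2 percentage points.

2.2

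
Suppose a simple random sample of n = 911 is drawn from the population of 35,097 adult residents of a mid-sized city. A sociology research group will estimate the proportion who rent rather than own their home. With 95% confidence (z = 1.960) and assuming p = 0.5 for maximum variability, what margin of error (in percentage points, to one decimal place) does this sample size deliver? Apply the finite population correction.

3.2

Finite-population factor: (N−n)/(N−1) = (35097−911)/(35097−1) = 0.9741.
SE(p̂) = √[p(1−p)/n · (N−n)/(N−1)] = √[0.2500/911 × 0.9741] = 0.01635.
E = z × SE = 1.960 × 0.01635 = 0.03205 ≈ 3.2 percentage points.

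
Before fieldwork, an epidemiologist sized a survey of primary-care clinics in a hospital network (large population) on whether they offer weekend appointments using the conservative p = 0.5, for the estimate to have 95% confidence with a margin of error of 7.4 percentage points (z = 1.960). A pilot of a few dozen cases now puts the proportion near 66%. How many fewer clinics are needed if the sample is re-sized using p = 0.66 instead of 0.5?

18

Conservative (p = 0.5): n = 1.960² × 0.25 / 0.074² ≈ 175.38 → 176.
Using p = 0.66: p(1−p) = 0.2244, so n = 1.960² × 0.2244 / 0.074² ≈ 157.42 → 158.
Reduction: 176 − 158 = 18.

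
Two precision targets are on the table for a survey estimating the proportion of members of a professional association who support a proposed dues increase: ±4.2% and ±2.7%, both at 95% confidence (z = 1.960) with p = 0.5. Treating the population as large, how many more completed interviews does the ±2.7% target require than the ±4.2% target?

773

At ±4.2%: n = 1.960² × 0.2500 / 0.042² ≈ 544.44 → 545.
At ±2.7%: n = 1.960² × 0.2500 / 0.027² ≈ 1317.42 → 1318.
Additional respondents: 1318 − 545 = 773.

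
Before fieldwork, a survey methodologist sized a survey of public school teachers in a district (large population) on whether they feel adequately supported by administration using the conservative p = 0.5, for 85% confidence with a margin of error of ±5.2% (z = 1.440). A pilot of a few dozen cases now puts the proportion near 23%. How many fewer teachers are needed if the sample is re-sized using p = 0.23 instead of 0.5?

56

Conservative (p = 0.5): n = 1.440² × 0.25 / 0.052² ≈ 191.72 → 192.
Using p = 0.23: p(1−p) = 0.1771, so n = 1.440² × 0.1771 / 0.052² ≈ 135.81 → 136.
Reduction: 192 − 136 = 56.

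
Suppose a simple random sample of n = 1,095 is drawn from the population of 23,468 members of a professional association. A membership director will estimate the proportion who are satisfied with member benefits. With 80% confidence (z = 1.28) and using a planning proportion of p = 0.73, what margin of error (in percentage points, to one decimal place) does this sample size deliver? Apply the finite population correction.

1.7

Finite-population factor: (N−n)/(N−1) = (23468−1095)/(23468−1) = 0.9534.
SE(p̂) = √[p(1−p)/n · (N−n)/(N−1)] = √[0.1971/1095 × 0.9534] = 0.01310.
E = z × SE = 1.28 × 0.01310 = 0.01677 ≈ 1.7 percentage points.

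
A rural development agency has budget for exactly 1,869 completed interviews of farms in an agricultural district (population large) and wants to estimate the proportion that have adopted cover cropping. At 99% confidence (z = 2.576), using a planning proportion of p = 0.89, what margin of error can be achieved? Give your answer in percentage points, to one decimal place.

SE(p̂) = √[p(1−p)/n] = √[0.0979/1869] = 0.00724.
E = z × SE = 2.576 × 0.00724 = 0.01864, or 1.9 percentage points.

1.9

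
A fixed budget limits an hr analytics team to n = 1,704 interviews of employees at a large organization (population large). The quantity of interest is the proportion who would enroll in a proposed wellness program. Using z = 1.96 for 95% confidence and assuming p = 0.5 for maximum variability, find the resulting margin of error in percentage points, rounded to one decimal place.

SE(p̂) = √[p(1−p)/n] = √[0.2500/1704] = 0.01211.
E = z × SE = 1.96 × 0.01211 = 0.02374, or 2.4 percentage points.

2.4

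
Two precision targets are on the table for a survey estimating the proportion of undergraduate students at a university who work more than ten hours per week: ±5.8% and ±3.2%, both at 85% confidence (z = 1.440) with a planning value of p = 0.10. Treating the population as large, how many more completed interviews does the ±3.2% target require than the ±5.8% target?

At ±5.8%: n = 1.440² × 0.0900 / 0.058² ≈ 55.48 → 56.
At ±3.2%: n = 1.440² × 0.0900 / 0.032² ≈ 182.25 → 183.
Additional respondents: 183 − 56 = 127.

127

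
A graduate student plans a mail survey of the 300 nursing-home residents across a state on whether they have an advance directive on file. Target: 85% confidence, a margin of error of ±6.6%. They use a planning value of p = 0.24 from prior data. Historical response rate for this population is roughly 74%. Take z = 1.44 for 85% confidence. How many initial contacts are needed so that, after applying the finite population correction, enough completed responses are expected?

Completed interviews needed (unadjusted): n₀ = 1.44² × 0.1824 / 0.066² ≈ 86.83 → 87.
FPC for N = 300: n = 87 / (1 + 86/300) = 87 / 1.2867 ≈ 67.62 → 68.
At a 74% response rate, contacts needed = 68 / 0.74 ≈ 91.89 → 92.

92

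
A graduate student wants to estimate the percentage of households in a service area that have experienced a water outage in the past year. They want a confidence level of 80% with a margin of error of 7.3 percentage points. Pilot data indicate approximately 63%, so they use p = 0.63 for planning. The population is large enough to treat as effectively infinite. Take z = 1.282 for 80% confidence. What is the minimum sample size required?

72

With p = 0.63, p(1−p) = 0.2331.
n = z²·p(1−p)/E² = 1.282² × 0.2331 / 0.073² = 1.6435 × 0.2331 / 0.005329 ≈ 71.89.
Rounding up gives n = 72.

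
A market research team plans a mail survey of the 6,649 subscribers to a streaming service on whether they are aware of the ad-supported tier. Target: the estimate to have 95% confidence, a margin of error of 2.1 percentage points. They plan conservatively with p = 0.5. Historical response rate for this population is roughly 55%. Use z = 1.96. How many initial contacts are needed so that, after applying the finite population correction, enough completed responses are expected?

Completed interviews needed (unadjusted): n₀ = 1.96² × 0.2500 / 0.021² ≈ 2177.78 → 2178.
FPC for N = 6,649: n = 2178 / (1 + 2177/6649) = 2178 / 1.3274 ≈ 1640.78 → 1641.
At a 55% response rate, contacts needed = 1641 / 0.55 ≈ 2983.64 → 2984.

2984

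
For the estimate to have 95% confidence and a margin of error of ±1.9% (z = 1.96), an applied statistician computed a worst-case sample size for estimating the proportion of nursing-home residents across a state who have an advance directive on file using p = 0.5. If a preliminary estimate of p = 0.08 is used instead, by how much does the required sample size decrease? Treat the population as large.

1877

Conservative (p = 0.5): n = 1.96² × 0.25 / 0.019² ≈ 2660.39 → 2661.
Using p = 0.08: p(1−p) = 0.0736, so n = 1.96² × 0.0736 / 0.019² ≈ 783.22 → 784.
Reduction: 2661 − 784 = 1877.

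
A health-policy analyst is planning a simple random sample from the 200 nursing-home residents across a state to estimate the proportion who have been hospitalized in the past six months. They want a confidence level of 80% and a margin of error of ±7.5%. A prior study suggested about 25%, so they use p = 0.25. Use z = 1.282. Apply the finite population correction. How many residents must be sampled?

44

Unadjusted: n₀ = 1.282² × 0.25 × 0.75 / 0.075² ≈ 54.78, so n₀ = 55.
Finite population correction with N = 200: n = n₀ / (1 + (n₀−1)/N) = 55 / (1 + 54/200) = 55 / 1.2700 ≈ 43.31.
Rounding up, n = 44.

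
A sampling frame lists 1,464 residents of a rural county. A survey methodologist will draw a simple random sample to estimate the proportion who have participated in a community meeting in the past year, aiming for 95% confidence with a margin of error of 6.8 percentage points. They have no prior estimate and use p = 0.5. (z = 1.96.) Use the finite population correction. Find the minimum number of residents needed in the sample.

Unadjusted: n₀ = 1.96² × 0.50 × 0.50 / 0.068² ≈ 207.70, so n₀ = 208.
Finite population correction with N = 1,464: n = n₀ / (1 + (n₀−1)/N) = 208 / (1 + 207/1464) = 208 / 1.1414 ≈ 182.23.
Rounding up, n = 183.

183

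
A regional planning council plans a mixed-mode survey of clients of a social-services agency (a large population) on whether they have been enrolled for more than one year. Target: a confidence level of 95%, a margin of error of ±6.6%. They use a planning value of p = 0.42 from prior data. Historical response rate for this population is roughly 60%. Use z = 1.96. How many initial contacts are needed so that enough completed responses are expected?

359

Completed interviews needed: n₀ = 1.96² × 0.2436 / 0.066² ≈ 214.83 → 215.
At a 60% response rate, contacts needed = 215 / 0.60 ≈ 358.33 → 359.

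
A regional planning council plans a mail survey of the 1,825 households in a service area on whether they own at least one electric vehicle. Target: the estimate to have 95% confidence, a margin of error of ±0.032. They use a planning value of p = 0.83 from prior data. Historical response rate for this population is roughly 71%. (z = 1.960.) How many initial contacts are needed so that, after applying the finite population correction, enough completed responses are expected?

579

Completed interviews needed (unadjusted): n₀ = 1.960² × 0.1411 / 0.032² ≈ 529.35 → 530.
FPC for N = 1,825: n = 530 / (1 + 529/1825) = 530 / 1.2899 ≈ 410.90 → 411.
At a 71% response rate, contacts needed = 411 / 0.71 ≈ 578.87 → 579.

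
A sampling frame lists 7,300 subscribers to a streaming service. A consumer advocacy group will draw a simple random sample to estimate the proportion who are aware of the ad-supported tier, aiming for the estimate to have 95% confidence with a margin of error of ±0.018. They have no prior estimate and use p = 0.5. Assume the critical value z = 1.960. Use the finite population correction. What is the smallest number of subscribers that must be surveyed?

2109

Unadjusted: n₀ = 1.960² × 0.50 × 0.50 / 0.018² ≈ 2964.20, so n₀ = 2965.
Finite population correction with N = 7,300: n = n₀ / (1 + (n₀−1)/N) = 2965 / (1 + 2964/7300) = 2965 / 1.4060 ≈ 2108.78.
Rounding up, n = 2109.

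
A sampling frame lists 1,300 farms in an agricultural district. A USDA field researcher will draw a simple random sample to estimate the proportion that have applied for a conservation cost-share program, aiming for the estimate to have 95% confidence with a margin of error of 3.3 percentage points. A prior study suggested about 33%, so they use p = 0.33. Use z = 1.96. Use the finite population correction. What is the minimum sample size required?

Unadjusted: n₀ = 1.96² × 0.33 × 0.67 / 0.033² ≈ 779.96, so n₀ = 780.
Finite population correction with N = 1,300: n = n₀ / (1 + (n₀−1)/N) = 780 / (1 + 779/1300) = 780 / 1.5992 ≈ 487.73.
Rounding up, n = 488.

488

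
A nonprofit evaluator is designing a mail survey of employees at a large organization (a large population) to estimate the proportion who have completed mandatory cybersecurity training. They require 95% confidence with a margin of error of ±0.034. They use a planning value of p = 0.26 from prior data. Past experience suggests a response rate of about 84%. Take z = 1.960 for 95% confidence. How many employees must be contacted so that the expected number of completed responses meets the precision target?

762

Completed interviews needed: n₀ = 1.960² × 0.1924 / 0.034² ≈ 639.38 → 640.
At an 84% response rate, contacts needed = 640 / 0.84 ≈ 761.90 → 762.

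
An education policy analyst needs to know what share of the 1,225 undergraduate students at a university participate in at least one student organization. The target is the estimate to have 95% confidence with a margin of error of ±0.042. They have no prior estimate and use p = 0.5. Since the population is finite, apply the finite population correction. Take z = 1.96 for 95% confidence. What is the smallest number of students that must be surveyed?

378

Unadjusted: n₀ = 1.96² × 0.50 × 0.50 / 0.042² ≈ 544.44, so n₀ = 545.
Finite population correction with N = 1,225: n = n₀ / (1 + (n₀−1)/N) = 545 / (1 + 544/1225) = 545 / 1.4441 ≈ 377.40.
Rounding up, n = 378.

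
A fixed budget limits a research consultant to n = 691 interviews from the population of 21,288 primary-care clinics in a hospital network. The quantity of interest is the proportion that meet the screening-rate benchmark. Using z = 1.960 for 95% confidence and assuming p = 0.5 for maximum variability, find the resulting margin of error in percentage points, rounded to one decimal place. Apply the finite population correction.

3.7

Finite-population factor: (N−n)/(N−1) = (21288−691)/(21288−1) = 0.9676.
SE(p̂) = √[p(1−p)/n · (N−n)/(N−1)] = √[0.2500/691 × 0.9676] = 0.01871.
E = z × SE = 1.960 × 0.01871 = 0.03667 ≈ 3.7 percentage points.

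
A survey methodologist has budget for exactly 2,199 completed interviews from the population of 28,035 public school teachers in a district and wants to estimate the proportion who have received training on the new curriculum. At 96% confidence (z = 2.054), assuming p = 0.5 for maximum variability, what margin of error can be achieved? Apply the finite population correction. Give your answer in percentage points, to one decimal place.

Finite-population factor: (N−n)/(N−1) = (28035−2199)/(28035−1) = 0.9216.
SE(p̂) = √[p(1−p)/n · (N−n)/(N−1)] = √[0.2500/2199 × 0.9216] = 0.01024.
E = z × SE = 2.054 × 0.01024 = 0.02102 ≈ 2.1 percentage points.

2.1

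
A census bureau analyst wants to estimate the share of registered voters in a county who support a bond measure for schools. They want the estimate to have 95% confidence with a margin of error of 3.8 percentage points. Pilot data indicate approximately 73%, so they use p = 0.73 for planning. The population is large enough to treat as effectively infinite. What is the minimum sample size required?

525

For 95% confidence, z = 1.960.
With p = 0.73, p(1−p) = 0.1971.
n = z²·p(1−p)/E² = 1.960² × 0.1971 / 0.038² = 3.8416 × 0.1971 / 0.001444 ≈ 524.36.
Rounding up gives n = 525.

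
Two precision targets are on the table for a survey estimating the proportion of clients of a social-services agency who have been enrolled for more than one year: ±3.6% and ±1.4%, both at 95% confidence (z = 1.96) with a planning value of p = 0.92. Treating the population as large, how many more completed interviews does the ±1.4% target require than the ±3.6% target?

1224

At ±3.6%: n = 1.96² × 0.0736 / 0.036² ≈ 218.16 → 219.
At ±1.4%: n = 1.96² × 0.0736 / 0.014² ≈ 1442.56 → 1443.
Additional respondents: 1443 − 219 = 1224.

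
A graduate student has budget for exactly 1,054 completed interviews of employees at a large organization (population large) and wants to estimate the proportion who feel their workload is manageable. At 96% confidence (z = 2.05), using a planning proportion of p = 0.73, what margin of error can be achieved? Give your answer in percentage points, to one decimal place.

SE(p̂) = √[p(1−p)/n] = √[0.1971/1054] = 0.01367.
E = z × SE = 2.05 × 0.01367 = 0.02803, or 2.8 percentage points.

2.8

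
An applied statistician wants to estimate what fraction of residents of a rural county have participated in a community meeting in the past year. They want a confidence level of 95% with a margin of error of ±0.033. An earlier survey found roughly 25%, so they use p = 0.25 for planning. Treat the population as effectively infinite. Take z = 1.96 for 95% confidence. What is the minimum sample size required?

With p = 0.25, p(1−p) = 0.1875.
n = z²·p(1−p)/E² = 1.96² × 0.1875 / 0.033² = 3.8416 × 0.1875 / 0.001089 ≈ 661.43.
Rounding up gives n = 662.

662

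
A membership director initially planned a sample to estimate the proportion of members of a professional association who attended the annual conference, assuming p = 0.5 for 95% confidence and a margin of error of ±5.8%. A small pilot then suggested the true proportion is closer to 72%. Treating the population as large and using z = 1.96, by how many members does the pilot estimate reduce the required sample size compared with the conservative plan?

Conservative (p = 0.5): n = 1.96² × 0.25 / 0.058² ≈ 285.49 → 286.
Using p = 0.72: p(1−p) = 0.2016, so n = 1.96² × 0.2016 / 0.058² ≈ 230.22 → 231.
Reduction: 286 − 231 = 55.

55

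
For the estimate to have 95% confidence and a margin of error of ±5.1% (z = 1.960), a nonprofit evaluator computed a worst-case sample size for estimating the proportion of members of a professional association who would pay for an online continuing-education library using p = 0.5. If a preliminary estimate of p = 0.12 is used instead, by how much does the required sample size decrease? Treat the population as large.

214

Conservative (p = 0.5): n = 1.960² × 0.25 / 0.051² ≈ 369.24 → 370.
Using p = 0.12: p(1−p) = 0.1056, so n = 1.960² × 0.1056 / 0.051² ≈ 155.97 → 156.
Reduction: 370 − 156 = 214.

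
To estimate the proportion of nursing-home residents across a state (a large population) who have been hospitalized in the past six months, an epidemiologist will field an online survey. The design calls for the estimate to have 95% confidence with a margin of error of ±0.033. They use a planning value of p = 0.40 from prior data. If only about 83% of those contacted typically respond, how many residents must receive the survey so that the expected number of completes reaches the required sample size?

1021

For 95% confidence, z = 1.960.
Completed interviews needed: n₀ = 1.960² × 0.2400 / 0.033² ≈ 846.63 → 847.
At an 83% response rate, contacts needed = 847 / 0.83 ≈ 1020.48 → 1021.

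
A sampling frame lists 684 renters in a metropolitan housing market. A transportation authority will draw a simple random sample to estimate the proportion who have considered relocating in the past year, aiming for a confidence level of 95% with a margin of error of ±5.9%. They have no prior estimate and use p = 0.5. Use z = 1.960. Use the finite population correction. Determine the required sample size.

Unadjusted: n₀ = 1.960² × 0.50 × 0.50 / 0.059² ≈ 275.90, so n₀ = 276.
Finite population correction with N = 684: n = n₀ / (1 + (n₀−1)/N) = 276 / (1 + 275/684) = 276 / 1.4020 ≈ 196.86.
Rounding up, n = 197.

197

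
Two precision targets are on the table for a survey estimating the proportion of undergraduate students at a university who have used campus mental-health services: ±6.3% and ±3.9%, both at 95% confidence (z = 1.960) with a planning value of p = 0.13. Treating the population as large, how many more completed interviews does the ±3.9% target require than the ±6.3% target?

At ±6.3%: n = 1.960² × 0.1131 / 0.063² ≈ 109.47 → 110.
At ±3.9%: n = 1.960² × 0.1131 / 0.039² ≈ 285.66 → 286.
Additional respondents: 286 − 110 = 176.

176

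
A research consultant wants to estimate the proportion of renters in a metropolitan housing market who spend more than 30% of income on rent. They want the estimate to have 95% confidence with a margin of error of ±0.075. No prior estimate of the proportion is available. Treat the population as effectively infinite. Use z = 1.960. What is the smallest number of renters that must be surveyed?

171

With no prior estimate, use p = 0.5, giving p(1−p) = 0.25.
n = z²·p(1−p)/E² = 1.960² × 0.2500 / 0.075² = 3.8416 × 0.2500 / 0.005625 ≈ 170.74.
Rounding up gives n = 171.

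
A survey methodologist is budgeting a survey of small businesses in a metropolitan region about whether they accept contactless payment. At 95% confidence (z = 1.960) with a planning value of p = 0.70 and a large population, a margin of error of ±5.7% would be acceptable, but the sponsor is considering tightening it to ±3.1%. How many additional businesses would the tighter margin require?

At ±5.7%: n = 1.960² × 0.2100 / 0.057² ≈ 248.30 → 249.
At ±3.1%: n = 1.960² × 0.2100 / 0.031² ≈ 839.48 → 840.
Additional respondents: 840 − 249 = 591.

591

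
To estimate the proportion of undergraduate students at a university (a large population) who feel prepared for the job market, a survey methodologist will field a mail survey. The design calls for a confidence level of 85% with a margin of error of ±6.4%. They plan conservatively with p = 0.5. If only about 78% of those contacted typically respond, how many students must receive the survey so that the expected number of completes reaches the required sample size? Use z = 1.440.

163

Completed interviews needed: n₀ = 1.440² × 0.2500 / 0.064² ≈ 126.56 → 127.
At a 78% response rate, contacts needed = 127 / 0.78 ≈ 162.82 → 163.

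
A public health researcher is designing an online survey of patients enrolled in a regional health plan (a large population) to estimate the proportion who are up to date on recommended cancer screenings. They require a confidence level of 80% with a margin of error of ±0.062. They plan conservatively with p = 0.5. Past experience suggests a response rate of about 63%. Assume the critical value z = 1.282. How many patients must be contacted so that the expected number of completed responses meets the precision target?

Completed interviews needed: n₀ = 1.282² × 0.2500 / 0.062² ≈ 106.89 → 107.
At a 63% response rate, contacts needed = 107 / 0.63 ≈ 169.84 → 170.

170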